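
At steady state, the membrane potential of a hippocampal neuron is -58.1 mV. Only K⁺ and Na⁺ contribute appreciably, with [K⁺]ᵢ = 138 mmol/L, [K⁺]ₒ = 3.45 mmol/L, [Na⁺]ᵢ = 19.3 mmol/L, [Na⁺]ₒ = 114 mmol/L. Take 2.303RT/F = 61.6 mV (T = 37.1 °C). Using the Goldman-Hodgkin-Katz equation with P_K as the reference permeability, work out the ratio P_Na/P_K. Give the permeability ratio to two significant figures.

0.11

Let α = P_Na/P_K. GHK: Vm = 61.6·log₁₀[(Kₒ + α·Naₒ)/(Kᵢ + α·Naᵢ)].
10^(Vm/61.6) = 10^(-58.1/61.6) = 0.11398
So 0.11398·(Kᵢ + α·Naᵢ) = Kₒ + α·Naₒ → α = (0.11398·138.0 − 3.45) / (114.0 − 0.11398·19.3)
α = (15.73 − 3.45) / (114.0 − 2.2) = 12.28/111.8 = 0.1098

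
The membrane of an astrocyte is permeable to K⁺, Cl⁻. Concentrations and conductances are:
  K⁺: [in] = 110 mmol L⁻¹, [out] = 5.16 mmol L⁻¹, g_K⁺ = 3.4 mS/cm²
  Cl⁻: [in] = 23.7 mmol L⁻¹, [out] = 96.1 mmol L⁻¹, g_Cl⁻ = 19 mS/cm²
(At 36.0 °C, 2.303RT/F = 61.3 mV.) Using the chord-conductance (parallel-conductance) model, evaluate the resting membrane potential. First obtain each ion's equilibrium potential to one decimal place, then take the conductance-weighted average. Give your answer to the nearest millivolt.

E_K⁺ = (61.3/1)·log₁₀(5.16/110) = -81.5 mV
E_Cl⁻ = (61.3/-1)·log₁₀(96.1/23.7) = -37.3 mV
Vm = (Σ gᵢEᵢ)/(Σ gᵢ) = (3.4·-81.5 + 19·-37.3) / (3.4 + 19)
= -985.80 / 22.4 = -44.01 mV

-44 mV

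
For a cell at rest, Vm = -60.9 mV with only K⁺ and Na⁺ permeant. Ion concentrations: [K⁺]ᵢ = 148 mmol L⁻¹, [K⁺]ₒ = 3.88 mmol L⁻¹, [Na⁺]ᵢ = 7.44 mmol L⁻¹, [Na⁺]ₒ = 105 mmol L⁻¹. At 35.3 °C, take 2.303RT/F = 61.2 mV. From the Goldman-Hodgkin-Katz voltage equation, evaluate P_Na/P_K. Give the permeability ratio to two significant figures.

0.11

Let α = P_Na/P_K. GHK: Vm = 61.2·log₁₀[(Kₒ + α·Naₒ)/(Kᵢ + α·Naᵢ)].
10^(Vm/61.2) = 10^(-60.9/61.2) = 0.10114
So 0.10114·(Kᵢ + α·Naᵢ) = Kₒ + α·Naₒ → α = (0.10114·148.0 − 3.88) / (105.0 − 0.10114·7.44)
α = (14.97 − 3.88) / (105.0 − 0.7524) = 11.09/104.2 = 0.1064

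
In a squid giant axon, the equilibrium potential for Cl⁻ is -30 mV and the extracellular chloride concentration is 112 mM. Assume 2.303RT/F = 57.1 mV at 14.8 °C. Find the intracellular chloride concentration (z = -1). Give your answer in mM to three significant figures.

Nernst: E = (57.1/-1) · log₁₀([out]/[in]), so log₁₀([out]/[in]) = -30.0 × -1 / 57.1 = 0.5254.
[out]/[in] = 10^(0.5254) = 3.353.
[in] = 112 / 3.353 = 33.41 mM.

33.4 mM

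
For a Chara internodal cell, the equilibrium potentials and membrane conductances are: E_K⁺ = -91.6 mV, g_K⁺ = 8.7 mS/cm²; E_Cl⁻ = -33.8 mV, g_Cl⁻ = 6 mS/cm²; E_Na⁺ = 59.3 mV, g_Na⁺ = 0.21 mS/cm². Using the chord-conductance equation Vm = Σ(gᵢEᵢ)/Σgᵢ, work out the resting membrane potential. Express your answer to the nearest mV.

Σ gᵢEᵢ = 8.7·(-91.6) + 6·(-33.8) + 0.21·(59.3) = -987.27
Σ gᵢ = 8.7 + 6 + 0.21 = 14.91
Vm = -987.27 / 14.91 = -66.22 mV

-66 mV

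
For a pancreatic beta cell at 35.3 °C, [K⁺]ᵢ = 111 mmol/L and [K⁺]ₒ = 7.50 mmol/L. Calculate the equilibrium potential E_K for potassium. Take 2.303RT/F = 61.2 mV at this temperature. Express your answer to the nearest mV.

E = (61.2/z) · log₁₀([K⁺]_out/[K⁺]_in) with z = +1.
= (61.2/1) · log₁₀(7.50/111) = 61.20 · log₁₀(0.06757)
= 61.20 · (-1.1703) = -71.62 mV

-72 mV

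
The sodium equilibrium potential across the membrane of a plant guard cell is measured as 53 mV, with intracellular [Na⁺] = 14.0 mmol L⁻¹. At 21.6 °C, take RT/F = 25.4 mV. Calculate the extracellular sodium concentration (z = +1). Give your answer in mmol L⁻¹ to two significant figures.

110 mmol L⁻¹

Nernst: E = (25.4/1) · ln([out]/[in]), so ln([out]/[in]) = 53.0 × 1 / 25.4 = 2.0866.
[out]/[in] = e^(2.0866) = 8.058.
[out] = 8.058 × 14.0 = 112.8 mmol L⁻¹.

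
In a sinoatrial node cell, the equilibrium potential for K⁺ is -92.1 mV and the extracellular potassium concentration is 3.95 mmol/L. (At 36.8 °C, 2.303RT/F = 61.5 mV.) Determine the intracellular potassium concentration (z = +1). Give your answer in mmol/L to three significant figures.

Nernst: E = (61.5/1) · log₁₀([out]/[in]), so log₁₀([out]/[in]) = -92.1 × 1 / 61.5 = -1.4976.
[out]/[in] = 10^(-1.4976) = 0.0318.
[in] = 3.95 / 0.0318 = 124.2 mmol/L.

124 mmol/L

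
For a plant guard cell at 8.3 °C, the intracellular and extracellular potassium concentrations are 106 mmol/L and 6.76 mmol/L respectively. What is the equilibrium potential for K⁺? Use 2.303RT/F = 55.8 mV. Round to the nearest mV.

-67 mV

E = (55.8/z) · log₁₀([K⁺]_out/[K⁺]_in) with z = +1.
= (55.8/1) · log₁₀(6.76/106) = 55.80 · log₁₀(0.06377)
= 55.80 · (-1.1954) = -66.70 mV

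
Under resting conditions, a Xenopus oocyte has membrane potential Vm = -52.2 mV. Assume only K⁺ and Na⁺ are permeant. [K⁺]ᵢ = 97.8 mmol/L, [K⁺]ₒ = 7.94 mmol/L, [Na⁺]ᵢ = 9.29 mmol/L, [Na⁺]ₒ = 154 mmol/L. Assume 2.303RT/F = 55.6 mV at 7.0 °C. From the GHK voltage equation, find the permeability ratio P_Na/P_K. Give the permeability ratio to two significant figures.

Let α = P_Na/P_K. GHK: Vm = 55.6·log₁₀[(Kₒ + α·Naₒ)/(Kᵢ + α·Naᵢ)].
10^(Vm/55.6) = 10^(-52.2/55.6) = 0.11512
So 0.11512·(Kᵢ + α·Naᵢ) = Kₒ + α·Naₒ → α = (0.11512·97.8 − 7.94) / (154.0 − 0.11512·9.29)
α = (11.26 − 7.94) / (154.0 − 1.069) = 3.319/152.9 = 0.0217

0.022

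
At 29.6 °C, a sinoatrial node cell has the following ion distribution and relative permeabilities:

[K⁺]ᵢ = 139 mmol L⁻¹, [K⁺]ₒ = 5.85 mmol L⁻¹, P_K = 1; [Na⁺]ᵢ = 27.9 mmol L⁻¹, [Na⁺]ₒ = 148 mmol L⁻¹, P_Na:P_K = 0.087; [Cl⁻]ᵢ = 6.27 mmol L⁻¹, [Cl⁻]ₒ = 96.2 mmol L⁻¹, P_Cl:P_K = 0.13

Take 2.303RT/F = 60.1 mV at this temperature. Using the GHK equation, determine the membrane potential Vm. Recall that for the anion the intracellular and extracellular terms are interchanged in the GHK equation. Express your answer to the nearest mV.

-54 mV

Vm = 60.1 · log₁₀[(Σ P·[cation]ₒ + Σ P·[anion]ᵢ) / (Σ P·[cation]ᵢ + Σ P·[anion]ₒ)]
Numerator = 1×5.85 + 0.087×148 + 0.13×6.27 = 19.54
Denominator = 1×139 + 0.087×27.9 + 0.13×96.2 = 153.9
Vm = 60.1 · log₁₀(0.12695) = 60.1 × (-0.8964) = -53.87 mV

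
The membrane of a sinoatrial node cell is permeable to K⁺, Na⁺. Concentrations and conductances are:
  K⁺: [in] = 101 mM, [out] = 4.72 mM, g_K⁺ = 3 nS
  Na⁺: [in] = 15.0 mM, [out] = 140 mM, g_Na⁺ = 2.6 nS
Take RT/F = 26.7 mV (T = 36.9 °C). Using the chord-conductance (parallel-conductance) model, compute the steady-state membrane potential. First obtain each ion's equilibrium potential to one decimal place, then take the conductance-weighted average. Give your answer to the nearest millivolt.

-16 mV

E_K⁺ = (26.7/1)·ln(4.72/101) = -81.8 mV
E_Na⁺ = (26.7/1)·ln(140/15.0) = 59.6 mV
Vm = (Σ gᵢEᵢ)/(Σ gᵢ) = (3·-81.8 + 2.6·59.6) / (3 + 2.6)
= -90.44 / 5.6 = -16.15 mV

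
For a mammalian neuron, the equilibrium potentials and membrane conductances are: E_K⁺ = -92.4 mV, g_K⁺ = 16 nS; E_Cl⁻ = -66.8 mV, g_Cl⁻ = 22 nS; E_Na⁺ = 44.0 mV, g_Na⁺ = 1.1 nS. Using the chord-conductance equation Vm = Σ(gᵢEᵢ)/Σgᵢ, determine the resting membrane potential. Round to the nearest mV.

-74 mV

Σ gᵢEᵢ = 16·(-92.4) + 22·(-66.8) + 1.1·(44.0) = -2899.60
Σ gᵢ = 16 + 22 + 1.1 = 39.1
Vm = -2899.60 / 39.1 = -74.16 mV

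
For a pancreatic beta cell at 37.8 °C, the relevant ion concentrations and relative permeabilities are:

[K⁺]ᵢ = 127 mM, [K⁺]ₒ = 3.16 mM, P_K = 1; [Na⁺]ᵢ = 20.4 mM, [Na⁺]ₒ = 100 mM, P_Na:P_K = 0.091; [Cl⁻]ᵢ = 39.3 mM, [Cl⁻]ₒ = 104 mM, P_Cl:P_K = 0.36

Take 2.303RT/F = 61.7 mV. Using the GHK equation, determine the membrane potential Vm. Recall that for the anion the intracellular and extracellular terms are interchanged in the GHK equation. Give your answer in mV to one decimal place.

Vm = 61.7 · log₁₀[(Σ P·[cation]ₒ + Σ P·[anion]ᵢ) / (Σ P·[cation]ᵢ + Σ P·[anion]ₒ)]
Numerator = 1×3.16 + 0.091×100 + 0.36×39.3 = 26.41
Denominator = 1×127 + 0.091×20.4 + 0.36×104 = 166.3
Vm = 61.7 · log₁₀(0.1588) = 61.7 × (-0.7991) = -49.31 mV

-49.3 mV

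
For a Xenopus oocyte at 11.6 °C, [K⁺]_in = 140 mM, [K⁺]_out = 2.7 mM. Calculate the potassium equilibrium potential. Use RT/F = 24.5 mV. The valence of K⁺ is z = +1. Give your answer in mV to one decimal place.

E = (24.5/z) · ln([K⁺]_out/[K⁺]_in) with z = +1.
= (24.5/1) · ln(2.7/140) = 24.50 · ln(0.01929)
= 24.50 · (-3.9484) = -96.74 mV

-96.7 mV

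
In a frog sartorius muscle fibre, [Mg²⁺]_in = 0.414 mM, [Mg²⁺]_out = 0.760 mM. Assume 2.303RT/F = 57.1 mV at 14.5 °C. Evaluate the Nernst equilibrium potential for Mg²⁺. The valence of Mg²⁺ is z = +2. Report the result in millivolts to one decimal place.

7.5 mV

E = (57.1/z) · log₁₀([Mg²⁺]_out/[Mg²⁺]_in) with z = +2.
= (57.1/2) · log₁₀(0.760/0.414) = 28.55 · log₁₀(1.836)
= 28.55 · (0.2638) = 7.53 mV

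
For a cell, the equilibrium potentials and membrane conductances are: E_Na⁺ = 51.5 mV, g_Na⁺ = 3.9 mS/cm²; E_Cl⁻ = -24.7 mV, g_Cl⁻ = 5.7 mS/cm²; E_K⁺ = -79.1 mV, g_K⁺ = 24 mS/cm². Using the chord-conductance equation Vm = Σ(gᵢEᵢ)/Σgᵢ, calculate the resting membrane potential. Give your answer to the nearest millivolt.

-55 mV

Σ gᵢEᵢ = 3.9·(51.5) + 5.7·(-24.7) + 24·(-79.1) = -1838.34
Σ gᵢ = 3.9 + 5.7 + 24 = 33.6
Vm = -1838.34 / 33.6 = -54.71 mV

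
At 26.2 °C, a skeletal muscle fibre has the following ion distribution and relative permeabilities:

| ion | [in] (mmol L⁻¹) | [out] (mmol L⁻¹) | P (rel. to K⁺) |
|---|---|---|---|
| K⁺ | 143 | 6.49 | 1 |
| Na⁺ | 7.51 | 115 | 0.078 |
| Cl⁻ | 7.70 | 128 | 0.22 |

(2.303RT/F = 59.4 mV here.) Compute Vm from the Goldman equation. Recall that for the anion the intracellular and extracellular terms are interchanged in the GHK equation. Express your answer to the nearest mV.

Vm = 59.4 · log₁₀[(Σ P·[cation]ₒ + Σ P·[anion]ᵢ) / (Σ P·[cation]ᵢ + Σ P·[anion]ₒ)]
Numerator = 1×6.49 + 0.078×115 + 0.22×7.70 = 17.15
Denominator = 1×143 + 0.078×7.51 + 0.22×128 = 171.7
Vm = 59.4 · log₁₀(0.09988) = 59.4 × (-1.0005) = -59.43 mV

-59 mV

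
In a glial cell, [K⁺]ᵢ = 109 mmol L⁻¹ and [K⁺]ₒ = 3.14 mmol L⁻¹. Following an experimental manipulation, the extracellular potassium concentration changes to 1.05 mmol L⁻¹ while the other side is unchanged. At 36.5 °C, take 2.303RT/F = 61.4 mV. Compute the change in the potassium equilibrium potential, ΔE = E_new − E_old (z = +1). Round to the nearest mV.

-29 mV

E_old = (61.4/1)·log₁₀(3.14/109) = -94.59 mV
E_new = (61.4/1)·log₁₀(1.05/109) = -123.80 mV
ΔE = -123.80 − (-94.59) = -29.21 mV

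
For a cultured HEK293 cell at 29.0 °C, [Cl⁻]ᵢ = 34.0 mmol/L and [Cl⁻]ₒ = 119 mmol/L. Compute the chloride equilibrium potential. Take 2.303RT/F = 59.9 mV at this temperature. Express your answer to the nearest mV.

E = (59.9/z) · log₁₀([Cl⁻]_out/[Cl⁻]_in) with z = -1.
For an anion, dividing by z = -1 reverses the sign.
= (59.9/-1) · log₁₀(119/34.0) = -59.90 · log₁₀(3.5)
= -59.90 · (0.5441) = -32.59 mV

-33 mV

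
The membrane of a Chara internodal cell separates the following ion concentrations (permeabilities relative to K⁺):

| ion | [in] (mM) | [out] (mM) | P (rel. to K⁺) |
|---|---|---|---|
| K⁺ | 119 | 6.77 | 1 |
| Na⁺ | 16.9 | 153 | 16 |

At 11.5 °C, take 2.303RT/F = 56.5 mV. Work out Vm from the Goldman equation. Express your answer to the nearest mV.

Vm = 56.5 · log₁₀[(Σ P·[cation]ₒ + Σ P·[anion]ᵢ) / (Σ P·[cation]ᵢ + Σ P·[anion]ₒ)]
Numerator = 1×6.77 + 16×153 = 2455
Denominator = 1×119 + 16×16.9 = 389.4
Vm = 56.5 · log₁₀(6.304) = 56.5 × (0.7996) = 45.18 mV

45 mV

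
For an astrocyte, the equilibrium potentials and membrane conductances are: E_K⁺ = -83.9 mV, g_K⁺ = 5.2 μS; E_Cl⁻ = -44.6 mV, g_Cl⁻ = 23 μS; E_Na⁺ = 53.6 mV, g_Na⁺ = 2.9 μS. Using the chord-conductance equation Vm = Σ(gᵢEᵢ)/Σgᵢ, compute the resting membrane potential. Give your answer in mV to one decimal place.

Σ gᵢEᵢ = 5.2·(-83.9) + 23·(-44.6) + 2.9·(53.6) = -1306.64
Σ gᵢ = 5.2 + 23 + 2.9 = 31.1
Vm = -1306.64 / 31.1 = -42.01 mV

-42.0 mV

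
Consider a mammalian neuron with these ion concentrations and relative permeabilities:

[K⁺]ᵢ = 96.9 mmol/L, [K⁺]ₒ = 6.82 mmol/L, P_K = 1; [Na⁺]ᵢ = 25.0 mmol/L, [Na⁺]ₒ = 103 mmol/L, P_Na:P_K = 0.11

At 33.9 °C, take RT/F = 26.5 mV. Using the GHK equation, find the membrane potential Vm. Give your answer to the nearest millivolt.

-45 mV

Vm = 26.5 · ln[(Σ P·[cation]ₒ + Σ P·[anion]ᵢ) / (Σ P·[cation]ᵢ + Σ P·[anion]ₒ)]
Numerator = 1×6.82 + 0.11×103 = 18.15
Denominator = 1×96.9 + 0.11×25.0 = 99.65
Vm = 26.5 · ln(0.18214) = 26.5 × (-1.7030) = -45.13 mV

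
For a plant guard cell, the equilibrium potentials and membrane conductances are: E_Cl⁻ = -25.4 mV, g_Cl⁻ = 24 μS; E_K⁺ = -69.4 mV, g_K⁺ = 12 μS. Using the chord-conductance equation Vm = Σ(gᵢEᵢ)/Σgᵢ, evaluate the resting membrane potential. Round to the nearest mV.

Σ gᵢEᵢ = 24·(-25.4) + 12·(-69.4) = -1442.40
Σ gᵢ = 24 + 12 = 36
Vm = -1442.40 / 36 = -40.07 mV

-40 mV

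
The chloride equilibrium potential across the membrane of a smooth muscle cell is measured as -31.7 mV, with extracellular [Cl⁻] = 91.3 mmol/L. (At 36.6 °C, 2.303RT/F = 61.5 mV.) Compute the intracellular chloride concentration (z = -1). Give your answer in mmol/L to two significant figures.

Nernst: E = (61.5/-1) · log₁₀([out]/[in]), so log₁₀([out]/[in]) = -31.7 × -1 / 61.5 = 0.5154.
[out]/[in] = 10^(0.5154) = 3.277.
[in] = 91.3 / 3.277 = 27.86 mmol/L.

28 mmol/L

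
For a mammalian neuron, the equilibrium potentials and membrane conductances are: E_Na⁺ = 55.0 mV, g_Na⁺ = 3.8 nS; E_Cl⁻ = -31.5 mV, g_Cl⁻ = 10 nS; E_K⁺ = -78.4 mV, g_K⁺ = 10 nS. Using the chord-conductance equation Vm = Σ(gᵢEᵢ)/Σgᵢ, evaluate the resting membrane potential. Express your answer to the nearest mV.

Σ gᵢEᵢ = 3.8·(55.0) + 10·(-31.5) + 10·(-78.4) = -890.00
Σ gᵢ = 3.8 + 10 + 10 = 23.8
Vm = -890.00 / 23.8 = -37.39 mV

-37 mV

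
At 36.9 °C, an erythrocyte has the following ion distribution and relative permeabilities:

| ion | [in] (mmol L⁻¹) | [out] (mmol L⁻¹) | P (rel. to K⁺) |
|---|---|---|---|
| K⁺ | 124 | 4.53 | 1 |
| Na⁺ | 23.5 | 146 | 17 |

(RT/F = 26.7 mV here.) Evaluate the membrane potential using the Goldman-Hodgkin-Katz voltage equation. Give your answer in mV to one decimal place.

Vm = 26.7 · ln[(Σ P·[cation]ₒ + Σ P·[anion]ᵢ) / (Σ P·[cation]ᵢ + Σ P·[anion]ₒ)]
Numerator = 1×4.53 + 17×146 = 2487
Denominator = 1×124 + 17×23.5 = 523.5
Vm = 26.7 · ln(4.7498) = 26.7 × (1.5581) = 41.60 mV

41.6 mV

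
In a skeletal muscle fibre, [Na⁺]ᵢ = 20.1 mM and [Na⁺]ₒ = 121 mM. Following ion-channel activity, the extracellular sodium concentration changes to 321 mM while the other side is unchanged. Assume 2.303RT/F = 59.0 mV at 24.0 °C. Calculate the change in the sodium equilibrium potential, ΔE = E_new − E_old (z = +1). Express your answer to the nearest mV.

E_old = (59.0/1)·log₁₀(121/20.1) = 46.00 mV
E_new = (59.0/1)·log₁₀(321/20.1) = 71.00 mV
ΔE = 71.00 − (46.00) = 25.00 mV

25 mV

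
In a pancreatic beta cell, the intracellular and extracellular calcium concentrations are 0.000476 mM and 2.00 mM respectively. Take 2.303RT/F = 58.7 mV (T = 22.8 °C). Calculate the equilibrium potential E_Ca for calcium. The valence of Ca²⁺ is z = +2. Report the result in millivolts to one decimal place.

E = (58.7/z) · log₁₀([Ca²⁺]_out/[Ca²⁺]_in) with z = +2.
= (58.7/2) · log₁₀(2.00/0.000476) = 29.35 · log₁₀(4202)
= 29.35 · (3.6234) = 106.35 mV

106.3 mV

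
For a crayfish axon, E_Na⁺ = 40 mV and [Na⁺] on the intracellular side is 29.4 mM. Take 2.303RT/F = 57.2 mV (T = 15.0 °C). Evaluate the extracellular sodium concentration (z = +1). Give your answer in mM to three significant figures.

Nernst: E = (57.2/1) · log₁₀([out]/[in]), so log₁₀([out]/[in]) = 40.0 × 1 / 57.2 = 0.6993.
[out]/[in] = 10^(0.6993) = 5.004.
[out] = 5.004 × 29.4 = 147.1 mM.

147 mM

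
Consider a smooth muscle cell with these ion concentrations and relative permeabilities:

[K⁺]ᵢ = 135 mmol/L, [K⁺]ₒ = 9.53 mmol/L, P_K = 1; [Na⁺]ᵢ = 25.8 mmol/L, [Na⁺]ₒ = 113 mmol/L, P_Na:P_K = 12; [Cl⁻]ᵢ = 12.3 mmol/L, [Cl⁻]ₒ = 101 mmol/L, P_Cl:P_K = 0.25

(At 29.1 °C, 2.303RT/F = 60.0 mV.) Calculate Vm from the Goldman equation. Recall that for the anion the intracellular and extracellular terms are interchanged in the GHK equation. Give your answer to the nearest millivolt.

28 mV

Vm = 60.0 · log₁₀[(Σ P·[cation]ₒ + Σ P·[anion]ᵢ) / (Σ P·[cation]ᵢ + Σ P·[anion]ₒ)]
Numerator = 1×9.53 + 12×113 + 0.25×12.3 = 1369
Denominator = 1×135 + 12×25.8 + 0.25×101 = 469.9
Vm = 60.0 · log₁₀(2.9129) = 60.0 × (0.4643) = 27.86 mV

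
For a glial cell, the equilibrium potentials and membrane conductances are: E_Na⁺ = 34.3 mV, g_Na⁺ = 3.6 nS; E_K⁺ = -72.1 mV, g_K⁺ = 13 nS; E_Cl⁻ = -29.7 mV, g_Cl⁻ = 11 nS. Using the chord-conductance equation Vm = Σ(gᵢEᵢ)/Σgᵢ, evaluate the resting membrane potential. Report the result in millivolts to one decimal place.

Σ gᵢEᵢ = 3.6·(34.3) + 13·(-72.1) + 11·(-29.7) = -1140.52
Σ gᵢ = 3.6 + 13 + 11 = 27.6
Vm = -1140.52 / 27.6 = -41.32 mV

-41.3 mV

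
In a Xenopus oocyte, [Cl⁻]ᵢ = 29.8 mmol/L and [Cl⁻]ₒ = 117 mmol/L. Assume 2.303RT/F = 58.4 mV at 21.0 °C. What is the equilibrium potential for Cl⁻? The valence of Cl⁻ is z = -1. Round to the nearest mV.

E = (58.4/z) · log₁₀([Cl⁻]_out/[Cl⁻]_in) with z = -1.
For an anion, dividing by z = -1 reverses the sign.
= (58.4/-1) · log₁₀(117/29.8) = -58.40 · log₁₀(3.926)
= -58.40 · (0.5940) = -34.69 mV

-35 mV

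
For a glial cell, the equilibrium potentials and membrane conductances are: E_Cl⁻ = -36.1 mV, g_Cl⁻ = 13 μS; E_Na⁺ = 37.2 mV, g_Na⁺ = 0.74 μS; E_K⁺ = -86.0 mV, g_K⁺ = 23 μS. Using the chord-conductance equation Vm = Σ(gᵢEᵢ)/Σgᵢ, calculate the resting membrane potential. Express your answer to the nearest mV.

Σ gᵢEᵢ = 13·(-36.1) + 0.74·(37.2) + 23·(-86.0) = -2419.77
Σ gᵢ = 13 + 0.74 + 23 = 36.74
Vm = -2419.77 / 36.74 = -65.86 mV

-66 mV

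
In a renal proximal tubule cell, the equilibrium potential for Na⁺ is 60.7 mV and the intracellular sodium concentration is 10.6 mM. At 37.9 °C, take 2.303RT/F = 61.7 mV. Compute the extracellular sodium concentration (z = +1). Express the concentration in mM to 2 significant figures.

Nernst: E = (61.7/1) · log₁₀([out]/[in]), so log₁₀([out]/[in]) = 60.7 × 1 / 61.7 = 0.9838.
[out]/[in] = 10^(0.9838) = 9.634.
[out] = 9.634 × 10.6 = 102.1 mM.

100 mM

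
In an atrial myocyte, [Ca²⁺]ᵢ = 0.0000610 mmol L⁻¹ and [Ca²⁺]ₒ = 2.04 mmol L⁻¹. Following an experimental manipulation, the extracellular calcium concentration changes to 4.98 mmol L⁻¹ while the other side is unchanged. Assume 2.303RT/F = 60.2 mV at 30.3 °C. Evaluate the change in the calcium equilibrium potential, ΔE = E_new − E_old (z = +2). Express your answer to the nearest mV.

E_old = (60.2/2)·log₁₀(2.04/0.0000610) = 136.18 mV
E_new = (60.2/2)·log₁₀(4.98/0.0000610) = 147.85 mV
ΔE = 147.85 − (136.18) = 11.67 mV

12 mV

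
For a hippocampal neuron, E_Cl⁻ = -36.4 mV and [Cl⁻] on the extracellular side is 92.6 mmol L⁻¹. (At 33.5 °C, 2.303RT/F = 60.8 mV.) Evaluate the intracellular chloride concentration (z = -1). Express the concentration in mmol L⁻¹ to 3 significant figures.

Nernst: E = (60.8/-1) · log₁₀([out]/[in]), so log₁₀([out]/[in]) = -36.4 × -1 / 60.8 = 0.5987.
[out]/[in] = 10^(0.5987) = 3.969.
[in] = 92.6 / 3.969 = 23.33 mmol L⁻¹.

23.3 mmol L⁻¹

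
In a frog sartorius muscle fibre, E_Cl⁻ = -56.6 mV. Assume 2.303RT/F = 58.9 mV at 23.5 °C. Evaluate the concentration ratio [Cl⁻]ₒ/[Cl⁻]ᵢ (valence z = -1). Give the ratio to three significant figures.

log₁₀([out]/[in]) = E·z/(58.9) = -56.6 × -1 / 58.9 = 0.9610
[out]/[in] = 10^(0.9610) = 9.14

9.14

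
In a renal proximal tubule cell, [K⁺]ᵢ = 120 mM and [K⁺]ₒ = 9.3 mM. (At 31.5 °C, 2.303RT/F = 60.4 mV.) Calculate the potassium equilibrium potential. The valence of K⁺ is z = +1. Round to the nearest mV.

E = (60.4/z) · log₁₀([K⁺]_out/[K⁺]_in) with z = +1.
= (60.4/1) · log₁₀(9.3/120) = 60.40 · log₁₀(0.0775)
= 60.40 · (-1.1107) = -67.09 mV

-67 mV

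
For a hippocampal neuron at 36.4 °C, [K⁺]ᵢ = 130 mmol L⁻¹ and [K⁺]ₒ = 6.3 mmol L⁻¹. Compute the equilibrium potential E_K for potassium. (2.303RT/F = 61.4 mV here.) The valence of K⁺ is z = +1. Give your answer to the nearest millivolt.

E = (61.4/z) · log₁₀([K⁺]_out/[K⁺]_in) with z = +1.
= (61.4/1) · log₁₀(6.3/130) = 61.40 · log₁₀(0.04846)
= 61.40 · (-1.3146) = -80.72 mV

-81 mV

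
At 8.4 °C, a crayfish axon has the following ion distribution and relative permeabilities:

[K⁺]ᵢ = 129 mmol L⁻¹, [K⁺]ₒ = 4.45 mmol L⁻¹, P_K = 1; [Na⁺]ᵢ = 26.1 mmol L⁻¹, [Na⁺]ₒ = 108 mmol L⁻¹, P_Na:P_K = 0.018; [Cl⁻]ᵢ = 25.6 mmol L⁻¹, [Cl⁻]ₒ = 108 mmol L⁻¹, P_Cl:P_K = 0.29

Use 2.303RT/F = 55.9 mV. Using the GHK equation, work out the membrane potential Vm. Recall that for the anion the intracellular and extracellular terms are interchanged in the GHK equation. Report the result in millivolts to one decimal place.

Vm = 55.9 · log₁₀[(Σ P·[cation]ₒ + Σ P·[anion]ᵢ) / (Σ P·[cation]ᵢ + Σ P·[anion]ₒ)]
Numerator = 1×4.45 + 0.018×108 + 0.29×25.6 = 13.82
Denominator = 1×129 + 0.018×26.1 + 0.29×108 = 160.8
Vm = 55.9 · log₁₀(0.085938) = 55.9 × (-1.0658) = -59.58 mV

-59.6 mV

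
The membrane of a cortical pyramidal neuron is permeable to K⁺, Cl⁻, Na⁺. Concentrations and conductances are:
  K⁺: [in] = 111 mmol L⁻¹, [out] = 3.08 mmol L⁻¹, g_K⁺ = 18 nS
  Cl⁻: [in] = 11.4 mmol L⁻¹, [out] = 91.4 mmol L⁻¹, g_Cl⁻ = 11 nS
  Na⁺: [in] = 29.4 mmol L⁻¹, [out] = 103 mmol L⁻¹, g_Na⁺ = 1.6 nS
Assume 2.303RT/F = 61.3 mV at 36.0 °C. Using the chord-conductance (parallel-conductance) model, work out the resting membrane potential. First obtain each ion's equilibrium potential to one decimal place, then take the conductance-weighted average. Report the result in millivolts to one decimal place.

E_K⁺ = (61.3/1)·log₁₀(3.08/111) = -95.4 mV
E_Cl⁻ = (61.3/-1)·log₁₀(91.4/11.4) = -55.4 mV
E_Na⁺ = (61.3/1)·log₁₀(103/29.4) = 33.4 mV
Vm = (Σ gᵢEᵢ)/(Σ gᵢ) = (18·-95.4 + 11·-55.4 + 1.6·33.4) / (18 + 11 + 1.6)
= -2273.16 / 30.6 = -74.29 mV

-74.3 mV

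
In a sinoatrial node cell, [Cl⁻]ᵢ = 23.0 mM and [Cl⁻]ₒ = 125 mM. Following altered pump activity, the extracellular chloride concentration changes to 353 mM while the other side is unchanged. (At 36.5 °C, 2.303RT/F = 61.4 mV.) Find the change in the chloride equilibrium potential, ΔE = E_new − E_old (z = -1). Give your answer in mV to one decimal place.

E_old = (61.4/-1)·log₁₀(125/23.0) = -45.14 mV
E_new = (61.4/-1)·log₁₀(353/23.0) = -72.82 mV
ΔE = -72.82 − (-45.14) = -27.68 mV

-27.7 mV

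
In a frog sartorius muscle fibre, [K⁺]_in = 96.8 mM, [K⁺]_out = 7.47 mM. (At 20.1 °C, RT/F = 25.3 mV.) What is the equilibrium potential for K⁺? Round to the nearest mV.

E = (25.3/z) · ln([K⁺]_out/[K⁺]_in) with z = +1.
= (25.3/1) · ln(7.47/96.8) = 25.30 · ln(0.07717)
= 25.30 · (-2.5618) = -64.81 mV

-65 mV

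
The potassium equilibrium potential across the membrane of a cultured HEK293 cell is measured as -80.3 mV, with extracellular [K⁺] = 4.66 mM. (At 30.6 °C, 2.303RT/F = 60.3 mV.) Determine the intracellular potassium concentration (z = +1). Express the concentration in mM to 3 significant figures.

100 mM

Nernst: E = (60.3/1) · log₁₀([out]/[in]), so log₁₀([out]/[in]) = -80.3 × 1 / 60.3 = -1.3317.
[out]/[in] = 10^(-1.3317) = 0.04659.
[in] = 4.66 / 0.04659 = 100 mM.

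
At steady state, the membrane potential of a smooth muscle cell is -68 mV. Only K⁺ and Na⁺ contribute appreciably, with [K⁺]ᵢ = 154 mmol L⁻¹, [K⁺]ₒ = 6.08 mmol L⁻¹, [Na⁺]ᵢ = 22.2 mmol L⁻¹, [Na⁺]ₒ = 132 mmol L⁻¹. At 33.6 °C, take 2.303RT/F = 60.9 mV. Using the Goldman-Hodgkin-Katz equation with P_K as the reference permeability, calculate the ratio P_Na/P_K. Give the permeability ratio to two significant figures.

Let α = P_Na/P_K. GHK: Vm = 60.9·log₁₀[(Kₒ + α·Naₒ)/(Kᵢ + α·Naᵢ)].
10^(Vm/60.9) = 10^(-68.0/60.9) = 0.076457
So 0.076457·(Kᵢ + α·Naᵢ) = Kₒ + α·Naₒ → α = (0.076457·154.0 − 6.08) / (132.0 − 0.076457·22.2)
α = (11.77 − 6.08) / (132.0 − 1.697) = 5.694/130.3 = 0.0437

0.044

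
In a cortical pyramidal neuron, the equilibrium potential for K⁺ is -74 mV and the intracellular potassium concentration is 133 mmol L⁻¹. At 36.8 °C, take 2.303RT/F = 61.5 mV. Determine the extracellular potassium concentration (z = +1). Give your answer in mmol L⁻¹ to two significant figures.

Nernst: E = (61.5/1) · log₁₀([out]/[in]), so log₁₀([out]/[in]) = -74.0 × 1 / 61.5 = -1.2033.
[out]/[in] = 10^(-1.2033) = 0.06263.
[out] = 0.06263 × 133 = 8.329 mmol L⁻¹.

8.3 mmol L⁻¹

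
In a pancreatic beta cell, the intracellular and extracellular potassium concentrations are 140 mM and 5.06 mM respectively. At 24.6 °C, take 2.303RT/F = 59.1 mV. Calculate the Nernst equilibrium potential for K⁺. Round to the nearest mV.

-85 mV

E = (59.1/z) · log₁₀([K⁺]_out/[K⁺]_in) with z = +1.
= (59.1/1) · log₁₀(5.06/140) = 59.10 · log₁₀(0.03614)
= 59.10 · (-1.4420) = -85.22 mV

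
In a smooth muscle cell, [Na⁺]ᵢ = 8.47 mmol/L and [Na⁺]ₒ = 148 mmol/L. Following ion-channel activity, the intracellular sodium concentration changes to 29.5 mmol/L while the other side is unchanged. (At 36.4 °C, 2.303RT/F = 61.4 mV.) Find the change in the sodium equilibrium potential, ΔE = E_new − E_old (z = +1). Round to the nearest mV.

E_old = (61.4/1)·log₁₀(148/8.47) = 76.28 mV
E_new = (61.4/1)·log₁₀(148/29.5) = 43.01 mV
ΔE = 43.01 − (76.28) = -33.28 mV

-33 mV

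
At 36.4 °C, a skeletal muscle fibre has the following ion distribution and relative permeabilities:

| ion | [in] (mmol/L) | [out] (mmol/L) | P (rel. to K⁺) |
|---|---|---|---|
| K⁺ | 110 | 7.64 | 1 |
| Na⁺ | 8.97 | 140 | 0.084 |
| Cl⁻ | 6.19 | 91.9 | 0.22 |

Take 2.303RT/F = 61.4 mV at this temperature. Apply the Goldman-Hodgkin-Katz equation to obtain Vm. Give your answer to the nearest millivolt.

-49 mV

Vm = 61.4 · log₁₀[(Σ P·[cation]ₒ + Σ P·[anion]ᵢ) / (Σ P·[cation]ᵢ + Σ P·[anion]ₒ)]
Numerator = 1×7.64 + 0.084×140 + 0.22×6.19 = 20.76
Denominator = 1×110 + 0.084×8.97 + 0.22×91.9 = 131
Vm = 61.4 · log₁₀(0.15852) = 61.4 × (-0.7999) = -49.11 mV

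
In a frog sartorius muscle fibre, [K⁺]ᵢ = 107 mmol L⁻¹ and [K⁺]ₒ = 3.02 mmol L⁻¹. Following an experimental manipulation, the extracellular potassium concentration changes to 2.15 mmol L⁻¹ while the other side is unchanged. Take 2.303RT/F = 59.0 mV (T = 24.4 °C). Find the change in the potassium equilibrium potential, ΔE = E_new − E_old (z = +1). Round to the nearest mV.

-9 mV

E_old = (59.0/1)·log₁₀(3.02/107) = -91.41 mV
E_new = (59.0/1)·log₁₀(2.15/107) = -100.12 mV
ΔE = -100.12 − (-91.41) = -8.71 mV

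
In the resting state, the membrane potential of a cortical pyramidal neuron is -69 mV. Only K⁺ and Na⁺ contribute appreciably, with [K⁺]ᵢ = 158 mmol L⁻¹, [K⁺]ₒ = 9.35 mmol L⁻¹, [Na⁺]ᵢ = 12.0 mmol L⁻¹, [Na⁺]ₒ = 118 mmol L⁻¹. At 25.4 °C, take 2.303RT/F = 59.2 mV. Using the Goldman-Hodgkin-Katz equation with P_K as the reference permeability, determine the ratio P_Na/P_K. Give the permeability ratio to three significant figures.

0.0123

Let α = P_Na/P_K. GHK: Vm = 59.2·log₁₀[(Kₒ + α·Naₒ)/(Kᵢ + α·Naᵢ)].
10^(Vm/59.2) = 10^(-69.0/59.2) = 0.068306
So 0.068306·(Kᵢ + α·Naᵢ) = Kₒ + α·Naₒ → α = (0.068306·158.0 − 9.35) / (118.0 − 0.068306·12.0)
α = (10.79 − 9.35) / (118.0 − 0.8197) = 1.442/117.2 = 0.01231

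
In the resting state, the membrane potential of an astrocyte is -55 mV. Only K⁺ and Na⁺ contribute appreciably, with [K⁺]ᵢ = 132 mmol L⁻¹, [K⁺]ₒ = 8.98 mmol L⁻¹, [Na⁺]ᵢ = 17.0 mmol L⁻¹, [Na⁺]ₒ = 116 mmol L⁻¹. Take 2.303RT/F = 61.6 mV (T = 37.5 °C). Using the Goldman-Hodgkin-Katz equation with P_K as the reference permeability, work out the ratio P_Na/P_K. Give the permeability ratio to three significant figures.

0.0695

Let α = P_Na/P_K. GHK: Vm = 61.6·log₁₀[(Kₒ + α·Naₒ)/(Kᵢ + α·Naᵢ)].
10^(Vm/61.6) = 10^(-55.0/61.6) = 0.12798
So 0.12798·(Kᵢ + α·Naᵢ) = Kₒ + α·Naₒ → α = (0.12798·132.0 − 8.98) / (116.0 − 0.12798·17.0)
α = (16.89 − 8.98) / (116.0 − 2.176) = 7.913/113.8 = 0.06952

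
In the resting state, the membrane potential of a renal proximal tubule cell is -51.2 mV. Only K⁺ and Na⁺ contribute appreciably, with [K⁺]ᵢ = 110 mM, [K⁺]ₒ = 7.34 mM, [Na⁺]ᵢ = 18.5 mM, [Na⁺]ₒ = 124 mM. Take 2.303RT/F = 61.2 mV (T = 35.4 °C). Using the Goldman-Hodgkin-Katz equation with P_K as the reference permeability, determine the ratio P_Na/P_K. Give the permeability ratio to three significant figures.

Let α = P_Na/P_K. GHK: Vm = 61.2·log₁₀[(Kₒ + α·Naₒ)/(Kᵢ + α·Naᵢ)].
10^(Vm/61.2) = 10^(-51.2/61.2) = 0.14568
So 0.14568·(Kᵢ + α·Naᵢ) = Kₒ + α·Naₒ → α = (0.14568·110.0 − 7.34) / (124.0 − 0.14568·18.5)
α = (16.02 − 7.34) / (124.0 − 2.695) = 8.685/121.3 = 0.07159

0.0716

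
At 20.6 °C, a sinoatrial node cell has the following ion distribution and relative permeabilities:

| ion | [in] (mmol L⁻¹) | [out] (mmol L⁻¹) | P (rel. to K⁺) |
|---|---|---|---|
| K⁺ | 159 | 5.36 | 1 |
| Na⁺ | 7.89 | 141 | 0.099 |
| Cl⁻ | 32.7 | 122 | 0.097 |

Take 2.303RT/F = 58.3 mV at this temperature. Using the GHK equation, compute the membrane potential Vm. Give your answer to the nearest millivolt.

-51 mV

Vm = 58.3 · log₁₀[(Σ P·[cation]ₒ + Σ P·[anion]ᵢ) / (Σ P·[cation]ᵢ + Σ P·[anion]ₒ)]
Numerator = 1×5.36 + 0.099×141 + 0.097×32.7 = 22.49
Denominator = 1×159 + 0.099×7.89 + 0.097×122 = 171.6
Vm = 58.3 · log₁₀(0.13105) = 58.3 × (-0.8825) = -51.45 mV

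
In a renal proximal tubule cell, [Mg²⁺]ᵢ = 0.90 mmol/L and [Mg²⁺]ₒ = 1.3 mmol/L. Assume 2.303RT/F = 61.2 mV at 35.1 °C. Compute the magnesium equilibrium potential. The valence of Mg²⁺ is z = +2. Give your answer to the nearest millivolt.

5 mV

E = (61.2/z) · log₁₀([Mg²⁺]_out/[Mg²⁺]_in) with z = +2.
= (61.2/2) · log₁₀(1.3/0.90) = 30.60 · log₁₀(1.444)
= 30.60 · (0.1597) = 4.89 mV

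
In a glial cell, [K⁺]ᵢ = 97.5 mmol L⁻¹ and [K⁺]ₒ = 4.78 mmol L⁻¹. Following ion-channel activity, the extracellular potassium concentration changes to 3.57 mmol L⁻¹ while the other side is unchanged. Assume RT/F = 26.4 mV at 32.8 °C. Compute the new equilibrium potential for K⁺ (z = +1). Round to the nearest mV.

-87 mV

After the shift: [K⁺]_out = 3.57, [K⁺]_in = 97.5 mmol L⁻¹.
E_new = (26.4/1)·ln(3.57/97.5) = 26.40 · (-3.3073) = -87.31 mV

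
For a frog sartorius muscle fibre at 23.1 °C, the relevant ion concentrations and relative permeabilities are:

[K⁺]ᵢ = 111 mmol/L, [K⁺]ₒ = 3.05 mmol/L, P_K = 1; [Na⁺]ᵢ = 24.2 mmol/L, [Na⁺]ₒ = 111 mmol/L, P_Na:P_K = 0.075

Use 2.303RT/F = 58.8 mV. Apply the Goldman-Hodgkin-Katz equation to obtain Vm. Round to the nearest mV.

Vm = 58.8 · log₁₀[(Σ P·[cation]ₒ + Σ P·[anion]ᵢ) / (Σ P·[cation]ᵢ + Σ P·[anion]ₒ)]
Numerator = 1×3.05 + 0.075×111 = 11.38
Denominator = 1×111 + 0.075×24.2 = 112.8
Vm = 58.8 · log₁₀(0.10083) = 58.8 × (-0.9964) = -58.59 mV

-59 mV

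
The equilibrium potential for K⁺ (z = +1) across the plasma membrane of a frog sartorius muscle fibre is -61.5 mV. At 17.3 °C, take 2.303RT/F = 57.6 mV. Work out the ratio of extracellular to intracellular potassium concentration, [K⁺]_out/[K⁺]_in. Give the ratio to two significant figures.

log₁₀([out]/[in]) = E·z/(57.6) = -61.5 × 1 / 57.6 = -1.0677
[out]/[in] = 10^(-1.0677) = 0.08556

0.086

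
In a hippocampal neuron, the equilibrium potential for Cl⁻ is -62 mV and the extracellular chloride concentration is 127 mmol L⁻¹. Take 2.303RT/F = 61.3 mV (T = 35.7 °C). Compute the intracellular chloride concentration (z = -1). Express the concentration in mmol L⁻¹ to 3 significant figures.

12.4 mmol L⁻¹

Nernst: E = (61.3/-1) · log₁₀([out]/[in]), so log₁₀([out]/[in]) = -62.0 × -1 / 61.3 = 1.0114.
[out]/[in] = 10^(1.0114) = 10.27.
[in] = 127 / 10.27 = 12.37 mmol L⁻¹.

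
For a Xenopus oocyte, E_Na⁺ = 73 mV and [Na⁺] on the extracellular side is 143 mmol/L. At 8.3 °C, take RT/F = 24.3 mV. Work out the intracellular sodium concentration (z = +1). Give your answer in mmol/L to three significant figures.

Nernst: E = (24.3/1) · ln([out]/[in]), so ln([out]/[in]) = 73.0 × 1 / 24.3 = 3.0041.
[out]/[in] = e^(3.0041) = 20.17.
[in] = 143 / 20.17 = 7.09 mmol/L.

7.09 mmol/L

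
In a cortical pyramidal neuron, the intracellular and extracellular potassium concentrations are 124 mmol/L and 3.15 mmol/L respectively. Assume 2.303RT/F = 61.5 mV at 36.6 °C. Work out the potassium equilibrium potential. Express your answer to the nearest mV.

-98 mV

E = (61.5/z) · log₁₀([K⁺]_out/[K⁺]_in) with z = +1.
= (61.5/1) · log₁₀(3.15/124) = 61.50 · log₁₀(0.0254)
= 61.50 · (-1.5951) = -98.10 mV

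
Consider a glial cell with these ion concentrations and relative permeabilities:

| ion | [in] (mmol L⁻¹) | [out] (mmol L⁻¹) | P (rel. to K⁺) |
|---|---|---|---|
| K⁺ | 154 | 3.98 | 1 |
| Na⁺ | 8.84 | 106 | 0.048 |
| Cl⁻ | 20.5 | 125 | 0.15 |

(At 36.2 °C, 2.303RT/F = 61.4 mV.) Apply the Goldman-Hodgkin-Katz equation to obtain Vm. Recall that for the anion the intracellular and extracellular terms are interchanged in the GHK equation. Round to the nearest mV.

Vm = 61.4 · log₁₀[(Σ P·[cation]ₒ + Σ P·[anion]ᵢ) / (Σ P·[cation]ᵢ + Σ P·[anion]ₒ)]
Numerator = 1×3.98 + 0.048×106 + 0.15×20.5 = 12.14
Denominator = 1×154 + 0.048×8.84 + 0.15×125 = 173.2
Vm = 61.4 · log₁₀(0.07012) = 61.4 × (-1.1542) = -70.87 mV

-71 mV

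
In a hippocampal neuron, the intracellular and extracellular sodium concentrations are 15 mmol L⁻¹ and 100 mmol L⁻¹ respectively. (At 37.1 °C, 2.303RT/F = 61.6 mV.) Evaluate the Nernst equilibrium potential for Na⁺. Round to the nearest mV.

E = (61.6/z) · log₁₀([Na⁺]_out/[Na⁺]_in) with z = +1.
= (61.6/1) · log₁₀(100/15) = 61.60 · log₁₀(6.667)
= 61.60 · (0.8239) = 50.75 mV

51 mV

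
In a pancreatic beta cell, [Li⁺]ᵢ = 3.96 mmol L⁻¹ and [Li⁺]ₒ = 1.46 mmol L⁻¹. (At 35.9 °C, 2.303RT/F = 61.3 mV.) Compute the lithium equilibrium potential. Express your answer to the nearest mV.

E = (61.3/z) · log₁₀([Li⁺]_out/[Li⁺]_in) with z = +1.
= (61.3/1) · log₁₀(1.46/3.96) = 61.30 · log₁₀(0.3687)
= 61.30 · (-0.4333) = -26.56 mV

-27 mV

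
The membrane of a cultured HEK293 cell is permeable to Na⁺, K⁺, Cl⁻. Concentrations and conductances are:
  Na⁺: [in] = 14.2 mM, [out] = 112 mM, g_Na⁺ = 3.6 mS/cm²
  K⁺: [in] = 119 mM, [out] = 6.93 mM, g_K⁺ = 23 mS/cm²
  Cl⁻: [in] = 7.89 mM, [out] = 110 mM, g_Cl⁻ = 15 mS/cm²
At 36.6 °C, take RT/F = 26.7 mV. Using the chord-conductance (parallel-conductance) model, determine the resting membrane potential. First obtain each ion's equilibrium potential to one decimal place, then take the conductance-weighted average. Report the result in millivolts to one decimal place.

E_Na⁺ = (26.7/1)·ln(112/14.2) = 55.1 mV
E_K⁺ = (26.7/1)·ln(6.93/119) = -75.9 mV
E_Cl⁻ = (26.7/-1)·ln(110/7.89) = -70.4 mV
Vm = (Σ gᵢEᵢ)/(Σ gᵢ) = (3.6·55.1 + 23·-75.9 + 15·-70.4) / (3.6 + 23 + 15)
= -2603.34 / 41.6 = -62.58 mV

-62.6 mV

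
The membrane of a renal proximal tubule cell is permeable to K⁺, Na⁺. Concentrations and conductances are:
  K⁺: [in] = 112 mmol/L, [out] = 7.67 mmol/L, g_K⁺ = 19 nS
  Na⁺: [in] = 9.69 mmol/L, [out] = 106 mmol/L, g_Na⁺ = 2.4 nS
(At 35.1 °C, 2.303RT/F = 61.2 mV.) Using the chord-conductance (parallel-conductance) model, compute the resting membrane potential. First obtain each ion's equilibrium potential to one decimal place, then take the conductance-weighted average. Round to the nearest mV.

E_K⁺ = (61.2/1)·log₁₀(7.67/112) = -71.3 mV
E_Na⁺ = (61.2/1)·log₁₀(106/9.69) = 63.6 mV
Vm = (Σ gᵢEᵢ)/(Σ gᵢ) = (19·-71.3 + 2.4·63.6) / (19 + 2.4)
= -1202.06 / 21.4 = -56.17 mV

-56 mV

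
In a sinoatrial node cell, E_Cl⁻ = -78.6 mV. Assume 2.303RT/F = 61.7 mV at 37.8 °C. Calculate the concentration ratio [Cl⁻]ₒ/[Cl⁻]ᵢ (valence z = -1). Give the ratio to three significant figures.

18.8

log₁₀([out]/[in]) = E·z/(61.7) = -78.6 × -1 / 61.7 = 1.2739
[out]/[in] = 10^(1.2739) = 18.79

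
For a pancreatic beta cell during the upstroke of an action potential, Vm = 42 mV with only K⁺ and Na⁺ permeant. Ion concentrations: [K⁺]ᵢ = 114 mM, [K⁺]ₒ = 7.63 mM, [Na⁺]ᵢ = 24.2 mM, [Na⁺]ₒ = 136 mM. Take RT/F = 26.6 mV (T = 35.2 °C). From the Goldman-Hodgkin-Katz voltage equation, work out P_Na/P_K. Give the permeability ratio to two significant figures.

Let α = P_Na/P_K. GHK: Vm = 26.6·ln[(Kₒ + α·Naₒ)/(Kᵢ + α·Naᵢ)].
e^(Vm/26.6) = e^(42.0/26.6) = 4.8498
So 4.8498·(Kᵢ + α·Naᵢ) = Kₒ + α·Naₒ → α = (4.8498·114.0 − 7.63) / (136.0 − 4.8498·24.2)
α = (552.9 − 7.63) / (136.0 − 117.4) = 545.3/18.63 = 29.26

29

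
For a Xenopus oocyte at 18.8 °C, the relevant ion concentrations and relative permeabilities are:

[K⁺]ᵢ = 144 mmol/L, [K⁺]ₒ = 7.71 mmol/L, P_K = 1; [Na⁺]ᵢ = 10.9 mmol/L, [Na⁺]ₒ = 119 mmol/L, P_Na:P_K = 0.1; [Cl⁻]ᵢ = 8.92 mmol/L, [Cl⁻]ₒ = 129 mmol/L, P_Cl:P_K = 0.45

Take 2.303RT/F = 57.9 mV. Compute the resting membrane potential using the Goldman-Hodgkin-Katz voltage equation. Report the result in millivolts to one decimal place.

Vm = 57.9 · log₁₀[(Σ P·[cation]ₒ + Σ P·[anion]ᵢ) / (Σ P·[cation]ᵢ + Σ P·[anion]ₒ)]
Numerator = 1×7.71 + 0.1×119 + 0.45×8.92 = 23.62
Denominator = 1×144 + 0.1×10.9 + 0.45×129 = 203.1
Vm = 57.9 · log₁₀(0.11629) = 57.9 × (-0.9344) = -54.10 mV

-54.1 mV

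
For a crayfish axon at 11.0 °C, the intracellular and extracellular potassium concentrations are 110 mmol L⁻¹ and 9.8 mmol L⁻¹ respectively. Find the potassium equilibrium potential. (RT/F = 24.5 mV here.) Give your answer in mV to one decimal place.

E = (24.5/z) · ln([K⁺]_out/[K⁺]_in) with z = +1.
= (24.5/1) · ln(9.8/110) = 24.50 · ln(0.08909)
= 24.50 · (-2.4181) = -59.24 mV

-59.2 mV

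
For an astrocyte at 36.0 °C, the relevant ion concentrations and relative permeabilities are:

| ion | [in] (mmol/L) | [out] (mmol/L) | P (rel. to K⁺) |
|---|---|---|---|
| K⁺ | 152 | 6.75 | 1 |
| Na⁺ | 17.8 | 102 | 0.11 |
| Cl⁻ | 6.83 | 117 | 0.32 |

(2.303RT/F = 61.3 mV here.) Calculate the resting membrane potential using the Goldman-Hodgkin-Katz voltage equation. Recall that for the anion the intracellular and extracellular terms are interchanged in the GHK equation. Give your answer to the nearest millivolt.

-60 mV

Vm = 61.3 · log₁₀[(Σ P·[cation]ₒ + Σ P·[anion]ᵢ) / (Σ P·[cation]ᵢ + Σ P·[anion]ₒ)]
Numerator = 1×6.75 + 0.11×102 + 0.32×6.83 = 20.16
Denominator = 1×152 + 0.11×17.8 + 0.32×117 = 191.4
Vm = 61.3 · log₁₀(0.10531) = 61.3 × (-0.9775) = -59.92 mV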